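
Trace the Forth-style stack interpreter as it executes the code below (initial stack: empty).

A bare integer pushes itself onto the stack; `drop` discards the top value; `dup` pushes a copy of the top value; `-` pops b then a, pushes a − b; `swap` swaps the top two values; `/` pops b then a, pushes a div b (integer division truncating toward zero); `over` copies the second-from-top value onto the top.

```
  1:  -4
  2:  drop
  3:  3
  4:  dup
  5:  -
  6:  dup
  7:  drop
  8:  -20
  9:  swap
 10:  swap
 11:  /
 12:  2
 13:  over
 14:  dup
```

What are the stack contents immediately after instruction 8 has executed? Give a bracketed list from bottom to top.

-4   -> -4
drop -> (empty)
3    -> 3
dup  -> 3 3
-    -> 0
dup  -> 0 0
drop -> 0
-20  -> 0 -20

[0, -20]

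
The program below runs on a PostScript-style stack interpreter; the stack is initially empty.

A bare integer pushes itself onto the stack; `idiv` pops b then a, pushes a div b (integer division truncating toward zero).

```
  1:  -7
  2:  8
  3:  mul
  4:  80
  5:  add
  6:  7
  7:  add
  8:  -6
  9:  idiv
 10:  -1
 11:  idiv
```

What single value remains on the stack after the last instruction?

5

-7   : -7
8    : -7 8
mul  : -56
80   : -56 80
add  : 24
7    : 24 7
add  : 31
-6   : 31 -6
idiv : -5
-1   : -5 -1
idiv : 5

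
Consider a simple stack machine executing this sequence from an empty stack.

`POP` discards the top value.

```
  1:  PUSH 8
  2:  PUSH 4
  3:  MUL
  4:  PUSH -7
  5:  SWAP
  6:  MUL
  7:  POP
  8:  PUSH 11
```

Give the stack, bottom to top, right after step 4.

[32, -7]

PUSH 8   [8]
PUSH 4   [8, 4]
MUL      [32]
PUSH -7  [32, -7]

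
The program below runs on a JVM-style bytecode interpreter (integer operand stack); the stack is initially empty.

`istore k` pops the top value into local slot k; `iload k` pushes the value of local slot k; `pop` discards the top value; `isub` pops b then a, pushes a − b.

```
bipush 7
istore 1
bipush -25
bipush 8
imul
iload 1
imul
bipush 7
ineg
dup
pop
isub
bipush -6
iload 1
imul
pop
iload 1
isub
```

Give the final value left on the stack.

-1400

bipush 7   : [7]
istore 1   : []
bipush -25 : [-25]
bipush 8   : [-25, 8]
imul       : [-200]
iload 1    : [-200, 7]
imul       : [-1400]
bipush 7   : [-1400, 7]
ineg       : [-1400, -7]
dup        : [-1400, -7, -7]
pop        : [-1400, -7]
isub       : [-1393]
bipush -6  : [-1393, -6]
iload 1    : [-1393, -6, 7]
imul       : [-1393, -42]
pop        : [-1393]
iload 1    : [-1393, 7]
isub       : [-1400]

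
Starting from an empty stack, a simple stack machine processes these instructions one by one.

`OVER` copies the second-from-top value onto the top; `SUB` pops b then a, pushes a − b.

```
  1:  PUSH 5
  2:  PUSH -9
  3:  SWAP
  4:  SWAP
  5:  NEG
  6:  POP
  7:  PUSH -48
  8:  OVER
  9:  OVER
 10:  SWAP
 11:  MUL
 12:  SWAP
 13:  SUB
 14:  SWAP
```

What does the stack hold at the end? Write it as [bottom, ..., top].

PUSH 5   : [5]
PUSH -9  : [5, -9]
SWAP     : [-9, 5]
SWAP     : [5, -9]
NEG      : [5, 9]
POP      : [5]
PUSH -48 : [5, -48]
OVER     : [5, -48, 5]
OVER     : [5, -48, 5, -48]
SWAP     : [5, -48, -48, 5]
MUL      : [5, -48, -240]
SWAP     : [5, -240, -48]
SUB      : [5, -192]
SWAP     : [-192, 5]

[-192, 5]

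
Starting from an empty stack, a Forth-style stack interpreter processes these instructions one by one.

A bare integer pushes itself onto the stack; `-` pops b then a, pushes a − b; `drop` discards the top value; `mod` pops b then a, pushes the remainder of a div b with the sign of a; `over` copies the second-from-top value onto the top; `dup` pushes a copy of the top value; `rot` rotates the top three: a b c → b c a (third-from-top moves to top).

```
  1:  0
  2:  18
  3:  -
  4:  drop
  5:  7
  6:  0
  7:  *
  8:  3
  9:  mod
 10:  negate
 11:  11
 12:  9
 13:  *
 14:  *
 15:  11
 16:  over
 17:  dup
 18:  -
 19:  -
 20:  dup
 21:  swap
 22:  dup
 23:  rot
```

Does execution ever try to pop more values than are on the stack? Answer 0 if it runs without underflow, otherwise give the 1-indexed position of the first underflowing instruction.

0

0      : [0]
18     : [0, 18]
-      : [-18]
drop   : []
7      : [7]
0      : [7, 0]
*      : [0]
3      : [0, 3]
mod    : [0]
negate : [0]
11     : [0, 11]
9      : [0, 11, 9]
*      : [0, 99]
*      : [0]
11     : [0, 11]
over   : [0, 11, 0]
dup    : [0, 11, 0, 0]
-      : [0, 11, 0]
-      : [0, 11]
dup    : [0, 11, 11]
swap   : [0, 11, 11]
dup    : [0, 11, 11, 11]
rot    : [0, 11, 11, 11]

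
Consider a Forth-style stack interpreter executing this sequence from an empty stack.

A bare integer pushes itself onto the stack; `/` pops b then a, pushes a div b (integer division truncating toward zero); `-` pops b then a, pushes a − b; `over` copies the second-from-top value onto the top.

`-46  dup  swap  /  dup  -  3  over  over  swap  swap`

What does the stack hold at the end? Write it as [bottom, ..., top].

-46  -> -46
dup  -> -46 -46
swap -> -46 -46
/    -> 1
dup  -> 1 1
-    -> 0
3    -> 0 3
over -> 0 3 0
over -> 0 3 0 3
swap -> 0 3 3 0
swap -> 0 3 0 3

[0, 3, 0, 3]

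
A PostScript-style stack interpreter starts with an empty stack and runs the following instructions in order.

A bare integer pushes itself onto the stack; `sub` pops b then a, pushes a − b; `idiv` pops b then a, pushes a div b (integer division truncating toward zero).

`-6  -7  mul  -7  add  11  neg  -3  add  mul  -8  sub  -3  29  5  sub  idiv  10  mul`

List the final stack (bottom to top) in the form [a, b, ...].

-6   -> [-6]
-7   -> [-6, -7]
mul  -> [42]
-7   -> [42, -7]
add  -> [35]
11   -> [35, 11]
neg  -> [35, -11]
-3   -> [35, -11, -3]
add  -> [35, -14]
mul  -> [-490]
-8   -> [-490, -8]
sub  -> [-482]
-3   -> [-482, -3]
29   -> [-482, -3, 29]
5    -> [-482, -3, 29, 5]
sub  -> [-482, -3, 24]
idiv -> [-482, 0]
10   -> [-482, 0, 10]
mul  -> [-482, 0]

[-482, 0]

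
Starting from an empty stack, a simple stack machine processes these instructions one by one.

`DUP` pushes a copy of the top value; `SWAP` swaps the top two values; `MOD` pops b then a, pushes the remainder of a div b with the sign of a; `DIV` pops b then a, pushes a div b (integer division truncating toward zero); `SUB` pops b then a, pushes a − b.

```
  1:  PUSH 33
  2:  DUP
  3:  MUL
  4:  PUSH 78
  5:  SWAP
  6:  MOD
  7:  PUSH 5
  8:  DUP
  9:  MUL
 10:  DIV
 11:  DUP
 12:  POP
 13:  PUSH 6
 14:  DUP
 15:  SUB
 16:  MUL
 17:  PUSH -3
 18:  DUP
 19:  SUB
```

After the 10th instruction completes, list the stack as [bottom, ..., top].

[3]

PUSH 33  33
DUP      33 33
MUL      1089
PUSH 78  1089 78
SWAP     78 1089
MOD      78
PUSH 5   78 5
DUP      78 5 5
MUL      78 25
DIV      3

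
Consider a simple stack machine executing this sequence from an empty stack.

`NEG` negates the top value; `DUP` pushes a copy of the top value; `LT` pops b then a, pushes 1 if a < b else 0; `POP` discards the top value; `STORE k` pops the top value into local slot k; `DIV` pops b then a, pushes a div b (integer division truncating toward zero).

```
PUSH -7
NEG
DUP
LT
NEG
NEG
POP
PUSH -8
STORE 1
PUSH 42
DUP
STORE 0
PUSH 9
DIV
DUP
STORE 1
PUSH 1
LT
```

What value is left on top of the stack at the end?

0

PUSH -7 → [-7]
NEG     → [7]
DUP     → [7, 7]
LT      → [0]
NEG     → [0]
NEG     → [0]
POP     → []
PUSH -8 → [-8]
STORE 1 → []
PUSH 42 → [42]
DUP     → [42, 42]
STORE 0 → [42]
PUSH 9  → [42, 9]
DIV     → [4]
DUP     → [4, 4]
STORE 1 → [4]
PUSH 1  → [4, 1]
LT      → [0]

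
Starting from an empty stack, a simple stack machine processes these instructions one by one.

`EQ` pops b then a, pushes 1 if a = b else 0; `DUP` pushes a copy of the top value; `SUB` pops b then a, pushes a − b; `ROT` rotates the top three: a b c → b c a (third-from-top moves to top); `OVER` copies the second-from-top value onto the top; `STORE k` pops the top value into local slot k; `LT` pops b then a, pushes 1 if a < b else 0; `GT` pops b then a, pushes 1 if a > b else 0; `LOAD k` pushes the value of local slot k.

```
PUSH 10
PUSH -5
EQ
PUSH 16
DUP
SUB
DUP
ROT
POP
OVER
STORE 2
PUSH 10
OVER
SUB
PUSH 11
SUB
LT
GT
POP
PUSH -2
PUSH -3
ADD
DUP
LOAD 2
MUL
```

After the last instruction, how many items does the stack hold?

PUSH 10 -> [10]
PUSH -5 -> [10, -5]
EQ      -> [0]
PUSH 16 -> [0, 16]
DUP     -> [0, 16, 16]
SUB     -> [0, 0]
DUP     -> [0, 0, 0]
ROT     -> [0, 0, 0]
POP     -> [0, 0]
OVER    -> [0, 0, 0]
STORE 2 -> [0, 0]
PUSH 10 -> [0, 0, 10]
OVER    -> [0, 0, 10, 0]
SUB     -> [0, 0, 10]
PUSH 11 -> [0, 0, 10, 11]
SUB     -> [0, 0, -1]
LT      -> [0, 0]
GT      -> [0]
POP     -> []
PUSH -2 -> [-2]
PUSH -3 -> [-2, -3]
ADD     -> [-5]
DUP     -> [-5, -5]
LOAD 2  -> [-5, -5, 0]
MUL     -> [-5, 0]

2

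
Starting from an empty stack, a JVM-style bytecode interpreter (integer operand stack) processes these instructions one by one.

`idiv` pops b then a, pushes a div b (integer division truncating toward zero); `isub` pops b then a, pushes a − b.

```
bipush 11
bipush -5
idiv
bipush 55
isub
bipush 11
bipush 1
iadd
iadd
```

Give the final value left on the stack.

-45

bipush 11 → [11]
bipush -5 → [11, -5]
idiv      → [-2]
bipush 55 → [-2, 55]
isub      → [-57]
bipush 11 → [-57, 11]
bipush 1  → [-57, 11, 1]
iadd      → [-57, 12]
iadd      → [-45]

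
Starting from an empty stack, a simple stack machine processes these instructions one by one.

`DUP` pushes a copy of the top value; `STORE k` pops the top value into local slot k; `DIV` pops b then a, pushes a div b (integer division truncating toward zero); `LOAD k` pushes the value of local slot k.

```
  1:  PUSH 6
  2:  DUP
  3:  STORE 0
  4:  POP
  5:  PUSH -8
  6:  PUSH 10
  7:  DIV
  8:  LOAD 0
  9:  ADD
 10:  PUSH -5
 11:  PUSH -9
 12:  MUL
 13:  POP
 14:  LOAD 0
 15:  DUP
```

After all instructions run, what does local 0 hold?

6

PUSH 6  -> 6
DUP     -> 6 6
STORE 0 -> 6
POP     -> (empty)
PUSH -8 -> -8
PUSH 10 -> -8 10
DIV     -> 0
LOAD 0  -> 0 6
ADD     -> 6
PUSH -5 -> 6 -5
PUSH -9 -> 6 -5 -9
MUL     -> 6 45
POP     -> 6
LOAD 0  -> 6 6
DUP     -> 6 6 6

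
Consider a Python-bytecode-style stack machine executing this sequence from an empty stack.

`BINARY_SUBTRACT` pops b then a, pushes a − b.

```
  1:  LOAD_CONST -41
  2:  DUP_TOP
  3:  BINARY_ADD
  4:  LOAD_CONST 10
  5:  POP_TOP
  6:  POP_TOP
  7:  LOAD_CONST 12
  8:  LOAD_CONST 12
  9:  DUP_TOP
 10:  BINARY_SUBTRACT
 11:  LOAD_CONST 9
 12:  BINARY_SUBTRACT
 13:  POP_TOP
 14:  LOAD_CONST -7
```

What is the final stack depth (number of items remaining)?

2

LOAD_CONST -41  → -41
DUP_TOP         → -41 -41
BINARY_ADD      → -82
LOAD_CONST 10   → -82 10
POP_TOP         → -82
POP_TOP         → (empty)
LOAD_CONST 12   → 12
LOAD_CONST 12   → 12 12
DUP_TOP         → 12 12 12
BINARY_SUBTRACT → 12 0
LOAD_CONST 9    → 12 0 9
BINARY_SUBTRACT → 12 -9
POP_TOP         → 12
LOAD_CONST -7   → 12 -7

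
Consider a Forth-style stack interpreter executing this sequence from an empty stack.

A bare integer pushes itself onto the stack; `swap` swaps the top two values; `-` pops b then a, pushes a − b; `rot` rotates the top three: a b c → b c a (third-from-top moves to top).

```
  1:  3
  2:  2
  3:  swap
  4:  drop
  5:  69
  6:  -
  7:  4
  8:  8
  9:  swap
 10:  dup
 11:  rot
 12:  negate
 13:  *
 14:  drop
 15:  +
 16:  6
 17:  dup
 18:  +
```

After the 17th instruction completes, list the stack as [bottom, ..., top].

[-63, 6, 6]

3      -> 3
2      -> 3 2
swap   -> 2 3
drop   -> 2
69     -> 2 69
-      -> -67
4      -> -67 4
8      -> -67 4 8
swap   -> -67 8 4
dup    -> -67 8 4 4
rot    -> -67 4 4 8
negate -> -67 4 4 -8
*      -> -67 4 -32
drop   -> -67 4
+      -> -63
6      -> -63 6
dup    -> -63 6 6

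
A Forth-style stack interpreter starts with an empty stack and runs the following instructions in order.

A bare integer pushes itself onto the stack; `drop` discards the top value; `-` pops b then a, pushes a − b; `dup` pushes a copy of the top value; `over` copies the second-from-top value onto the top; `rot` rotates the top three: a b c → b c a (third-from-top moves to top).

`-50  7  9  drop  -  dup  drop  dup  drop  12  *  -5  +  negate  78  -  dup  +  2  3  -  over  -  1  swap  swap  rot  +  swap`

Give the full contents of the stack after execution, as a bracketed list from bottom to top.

[1223, -1223]

-50    : [-50]
7      : [-50, 7]
9      : [-50, 7, 9]
drop   : [-50, 7]
-      : [-57]
dup    : [-57, -57]
drop   : [-57]
dup    : [-57, -57]
drop   : [-57]
12     : [-57, 12]
*      : [-684]
-5     : [-684, -5]
+      : [-689]
negate : [689]
78     : [689, 78]
-      : [611]
dup    : [611, 611]
+      : [1222]
2      : [1222, 2]
3      : [1222, 2, 3]
-      : [1222, -1]
over   : [1222, -1, 1222]
-      : [1222, -1223]
1      : [1222, -1223, 1]
swap   : [1222, 1, -1223]
swap   : [1222, -1223, 1]
rot    : [-1223, 1, 1222]
+      : [-1223, 1223]
swap   : [1223, -1223]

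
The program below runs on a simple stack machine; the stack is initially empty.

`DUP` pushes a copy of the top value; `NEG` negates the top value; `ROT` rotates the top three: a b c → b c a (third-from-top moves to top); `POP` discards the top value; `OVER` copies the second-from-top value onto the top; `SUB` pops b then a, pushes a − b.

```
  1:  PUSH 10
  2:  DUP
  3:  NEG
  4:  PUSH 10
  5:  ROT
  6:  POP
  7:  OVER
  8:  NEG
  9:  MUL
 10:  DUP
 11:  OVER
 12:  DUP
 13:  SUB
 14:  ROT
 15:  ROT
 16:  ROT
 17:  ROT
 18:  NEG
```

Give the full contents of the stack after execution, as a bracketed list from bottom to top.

PUSH 10 : [10]
DUP     : [10, 10]
NEG     : [10, -10]
PUSH 10 : [10, -10, 10]
ROT     : [-10, 10, 10]
POP     : [-10, 10]
OVER    : [-10, 10, -10]
NEG     : [-10, 10, 10]
MUL     : [-10, 100]
DUP     : [-10, 100, 100]
OVER    : [-10, 100, 100, 100]
DUP     : [-10, 100, 100, 100, 100]
SUB     : [-10, 100, 100, 0]
ROT     : [-10, 100, 0, 100]
ROT     : [-10, 0, 100, 100]
ROT     : [-10, 100, 100, 0]
ROT     : [-10, 100, 0, 100]
NEG     : [-10, 100, 0, -100]

[-10, 100, 0, -100]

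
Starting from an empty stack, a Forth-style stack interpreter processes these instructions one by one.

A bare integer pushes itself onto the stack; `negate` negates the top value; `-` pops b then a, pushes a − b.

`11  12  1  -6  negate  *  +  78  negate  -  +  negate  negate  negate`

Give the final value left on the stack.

-107

11     -> 11
12     -> 11 12
1      -> 11 12 1
-6     -> 11 12 1 -6
negate -> 11 12 1 6
*      -> 11 12 6
+      -> 11 18
78     -> 11 18 78
negate -> 11 18 -78
-      -> 11 96
+      -> 107
negate -> -107
negate -> 107
negate -> -107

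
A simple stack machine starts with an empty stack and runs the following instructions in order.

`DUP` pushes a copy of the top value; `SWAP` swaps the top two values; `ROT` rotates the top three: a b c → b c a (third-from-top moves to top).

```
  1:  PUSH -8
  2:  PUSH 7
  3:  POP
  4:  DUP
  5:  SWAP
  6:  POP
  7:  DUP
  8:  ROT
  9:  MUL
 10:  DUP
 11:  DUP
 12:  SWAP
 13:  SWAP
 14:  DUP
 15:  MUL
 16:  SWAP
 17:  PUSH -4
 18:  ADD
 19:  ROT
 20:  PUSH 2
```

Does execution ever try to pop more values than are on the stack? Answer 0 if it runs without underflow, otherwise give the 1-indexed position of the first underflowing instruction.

8

PUSH -8 : [-8]
PUSH 7  : [-8, 7]
POP     : [-8]
DUP     : [-8, -8]
SWAP    : [-8, -8]
POP     : [-8]
DUP     : [-8, -8]
ROT  — needs 3 operands, stack has 2 → underflow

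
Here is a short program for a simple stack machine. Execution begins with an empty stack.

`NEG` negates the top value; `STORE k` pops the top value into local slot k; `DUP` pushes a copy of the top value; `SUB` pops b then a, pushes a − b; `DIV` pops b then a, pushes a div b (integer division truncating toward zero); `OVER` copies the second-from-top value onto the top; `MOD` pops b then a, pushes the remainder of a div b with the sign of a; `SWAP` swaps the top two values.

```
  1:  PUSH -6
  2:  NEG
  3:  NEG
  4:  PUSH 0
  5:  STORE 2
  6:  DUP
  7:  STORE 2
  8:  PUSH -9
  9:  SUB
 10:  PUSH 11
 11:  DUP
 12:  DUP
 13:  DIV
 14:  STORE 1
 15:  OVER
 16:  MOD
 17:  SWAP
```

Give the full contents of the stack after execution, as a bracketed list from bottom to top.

PUSH -6 : [-6]
NEG     : [6]
NEG     : [-6]
PUSH 0  : [-6, 0]
STORE 2 : [-6]
DUP     : [-6, -6]
STORE 2 : [-6]
PUSH -9 : [-6, -9]
SUB     : [3]
PUSH 11 : [3, 11]
DUP     : [3, 11, 11]
DUP     : [3, 11, 11, 11]
DIV     : [3, 11, 1]
STORE 1 : [3, 11]
OVER    : [3, 11, 3]
MOD     : [3, 2]
SWAP    : [2, 3]

[2, 3]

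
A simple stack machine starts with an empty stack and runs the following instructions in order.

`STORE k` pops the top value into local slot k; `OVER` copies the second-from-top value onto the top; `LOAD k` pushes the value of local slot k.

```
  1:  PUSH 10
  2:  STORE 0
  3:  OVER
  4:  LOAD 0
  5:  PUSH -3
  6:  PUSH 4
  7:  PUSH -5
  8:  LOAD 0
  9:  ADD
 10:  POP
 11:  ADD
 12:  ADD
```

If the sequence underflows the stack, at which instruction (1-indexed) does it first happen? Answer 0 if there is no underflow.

3

PUSH 10 → [10]
STORE 0 → []
OVER  — needs 2 operands, stack has 0 → underflow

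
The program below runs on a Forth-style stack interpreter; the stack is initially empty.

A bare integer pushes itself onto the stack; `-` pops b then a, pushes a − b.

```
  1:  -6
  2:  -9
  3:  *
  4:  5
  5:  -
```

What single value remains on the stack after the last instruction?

49

-6 : [-6]
-9 : [-6, -9]
*  : [54]
5  : [54, 5]
-  : [49]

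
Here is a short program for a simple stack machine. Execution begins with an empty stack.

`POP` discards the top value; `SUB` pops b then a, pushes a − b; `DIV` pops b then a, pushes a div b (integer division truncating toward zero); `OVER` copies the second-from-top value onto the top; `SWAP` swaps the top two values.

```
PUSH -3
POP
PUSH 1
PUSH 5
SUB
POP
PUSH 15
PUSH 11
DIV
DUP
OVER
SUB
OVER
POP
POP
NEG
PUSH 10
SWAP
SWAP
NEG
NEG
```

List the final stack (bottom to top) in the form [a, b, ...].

[-1, 10]

PUSH -3 -> [-3]
POP     -> []
PUSH 1  -> [1]
PUSH 5  -> [1, 5]
SUB     -> [-4]
POP     -> []
PUSH 15 -> [15]
PUSH 11 -> [15, 11]
DIV     -> [1]
DUP     -> [1, 1]
OVER    -> [1, 1, 1]
SUB     -> [1, 0]
OVER    -> [1, 0, 1]
POP     -> [1, 0]
POP     -> [1]
NEG     -> [-1]
PUSH 10 -> [-1, 10]
SWAP    -> [10, -1]
SWAP    -> [-1, 10]
NEG     -> [-1, -10]
NEG     -> [-1, 10]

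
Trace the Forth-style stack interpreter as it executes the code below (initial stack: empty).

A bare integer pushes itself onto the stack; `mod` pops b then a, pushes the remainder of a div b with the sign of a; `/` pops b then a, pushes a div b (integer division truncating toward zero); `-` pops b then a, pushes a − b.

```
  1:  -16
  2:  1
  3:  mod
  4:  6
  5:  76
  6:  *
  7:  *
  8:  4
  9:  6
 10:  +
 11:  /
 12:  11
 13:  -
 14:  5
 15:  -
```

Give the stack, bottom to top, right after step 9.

-16 → -16
1   → -16 1
mod → 0
6   → 0 6
76  → 0 6 76
*   → 0 456
*   → 0
4   → 0 4
6   → 0 4 6

[0, 4, 6]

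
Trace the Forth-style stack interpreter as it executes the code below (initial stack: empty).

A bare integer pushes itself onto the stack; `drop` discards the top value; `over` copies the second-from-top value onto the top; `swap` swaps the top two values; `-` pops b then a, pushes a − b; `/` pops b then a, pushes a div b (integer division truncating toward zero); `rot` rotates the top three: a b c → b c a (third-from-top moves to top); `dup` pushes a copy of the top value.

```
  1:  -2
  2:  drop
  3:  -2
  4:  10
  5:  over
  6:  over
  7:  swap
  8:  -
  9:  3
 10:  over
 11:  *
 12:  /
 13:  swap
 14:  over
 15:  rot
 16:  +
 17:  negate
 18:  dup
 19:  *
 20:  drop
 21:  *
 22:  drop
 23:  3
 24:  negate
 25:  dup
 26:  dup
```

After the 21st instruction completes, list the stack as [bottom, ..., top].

[-20]

-2      -2
drop    (empty)
-2      -2
10      -2 10
over    -2 10 -2
over    -2 10 -2 10
swap    -2 10 10 -2
-       -2 10 12
3       -2 10 12 3
over    -2 10 12 3 12
*       -2 10 12 36
/       -2 10 0
swap    -2 0 10
over    -2 0 10 0
rot     -2 10 0 0
+       -2 10 0
negate  -2 10 0
dup     -2 10 0 0
*       -2 10 0
drop    -2 10
*       -20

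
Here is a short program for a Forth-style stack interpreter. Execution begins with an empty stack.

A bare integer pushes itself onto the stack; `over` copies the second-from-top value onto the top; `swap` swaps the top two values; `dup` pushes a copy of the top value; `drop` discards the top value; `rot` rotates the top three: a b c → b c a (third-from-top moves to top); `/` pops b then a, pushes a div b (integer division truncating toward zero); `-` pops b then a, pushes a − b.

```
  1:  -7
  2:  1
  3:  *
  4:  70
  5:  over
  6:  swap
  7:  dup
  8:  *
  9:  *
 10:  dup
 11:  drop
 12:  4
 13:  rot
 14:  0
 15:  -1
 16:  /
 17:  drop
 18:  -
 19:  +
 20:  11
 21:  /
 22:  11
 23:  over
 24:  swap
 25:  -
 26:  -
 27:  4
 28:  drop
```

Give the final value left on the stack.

11

-7    -7
1     -7 1
*     -7
70    -7 70
over  -7 70 -7
swap  -7 -7 70
dup   -7 -7 70 70
*     -7 -7 4900
*     -7 -34300
dup   -7 -34300 -34300
drop  -7 -34300
4     -7 -34300 4
rot   -34300 4 -7
0     -34300 4 -7 0
-1    -34300 4 -7 0 -1
/     -34300 4 -7 0
drop  -34300 4 -7
-     -34300 11
+     -34289
11    -34289 11
/     -3117
11    -3117 11
over  -3117 11 -3117
swap  -3117 -3117 11
-     -3117 -3128
-     11
4     11 4
drop  11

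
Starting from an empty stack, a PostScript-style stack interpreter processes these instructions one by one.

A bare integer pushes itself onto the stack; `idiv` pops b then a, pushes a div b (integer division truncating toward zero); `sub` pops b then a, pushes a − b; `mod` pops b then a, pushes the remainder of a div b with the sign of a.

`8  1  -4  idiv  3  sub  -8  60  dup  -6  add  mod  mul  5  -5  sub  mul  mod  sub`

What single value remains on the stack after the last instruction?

11

8    : [8]
1    : [8, 1]
-4   : [8, 1, -4]
idiv : [8, 0]
3    : [8, 0, 3]
sub  : [8, -3]
-8   : [8, -3, -8]
60   : [8, -3, -8, 60]
dup  : [8, -3, -8, 60, 60]
-6   : [8, -3, -8, 60, 60, -6]
add  : [8, -3, -8, 60, 54]
mod  : [8, -3, -8, 6]
mul  : [8, -3, -48]
5    : [8, -3, -48, 5]
-5   : [8, -3, -48, 5, -5]
sub  : [8, -3, -48, 10]
mul  : [8, -3, -480]
mod  : [8, -3]
sub  : [11]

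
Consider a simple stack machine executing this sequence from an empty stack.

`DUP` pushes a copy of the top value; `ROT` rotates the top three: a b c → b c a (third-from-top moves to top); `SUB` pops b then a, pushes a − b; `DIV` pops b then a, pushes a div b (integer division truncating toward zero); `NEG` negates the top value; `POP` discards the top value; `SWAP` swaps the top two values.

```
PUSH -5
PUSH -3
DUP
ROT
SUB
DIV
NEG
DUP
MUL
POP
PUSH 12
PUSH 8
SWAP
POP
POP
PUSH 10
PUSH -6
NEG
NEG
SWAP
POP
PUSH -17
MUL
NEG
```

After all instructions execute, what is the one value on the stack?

PUSH -5  -> [-5]
PUSH -3  -> [-5, -3]
DUP      -> [-5, -3, -3]
ROT      -> [-3, -3, -5]
SUB      -> [-3, 2]
DIV      -> [-1]
NEG      -> [1]
DUP      -> [1, 1]
MUL      -> [1]
POP      -> []
PUSH 12  -> [12]
PUSH 8   -> [12, 8]
SWAP     -> [8, 12]
POP      -> [8]
POP      -> []
PUSH 10  -> [10]
PUSH -6  -> [10, -6]
NEG      -> [10, 6]
NEG      -> [10, -6]
SWAP     -> [-6, 10]
POP      -> [-6]
PUSH -17 -> [-6, -17]
MUL      -> [102]
NEG      -> [-102]

-102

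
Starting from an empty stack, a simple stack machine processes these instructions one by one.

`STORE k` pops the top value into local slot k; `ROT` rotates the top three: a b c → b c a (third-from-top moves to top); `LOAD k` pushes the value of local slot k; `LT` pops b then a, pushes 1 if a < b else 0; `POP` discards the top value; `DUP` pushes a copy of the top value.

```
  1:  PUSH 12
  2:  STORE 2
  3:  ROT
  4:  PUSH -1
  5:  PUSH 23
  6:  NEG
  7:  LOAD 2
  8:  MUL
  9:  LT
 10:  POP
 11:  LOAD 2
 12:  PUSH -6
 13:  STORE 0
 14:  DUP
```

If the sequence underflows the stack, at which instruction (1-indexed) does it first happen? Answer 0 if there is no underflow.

3

PUSH 12 -> 12
STORE 2 -> (empty)
ROT  — needs 3 operands, stack has 0 → underflow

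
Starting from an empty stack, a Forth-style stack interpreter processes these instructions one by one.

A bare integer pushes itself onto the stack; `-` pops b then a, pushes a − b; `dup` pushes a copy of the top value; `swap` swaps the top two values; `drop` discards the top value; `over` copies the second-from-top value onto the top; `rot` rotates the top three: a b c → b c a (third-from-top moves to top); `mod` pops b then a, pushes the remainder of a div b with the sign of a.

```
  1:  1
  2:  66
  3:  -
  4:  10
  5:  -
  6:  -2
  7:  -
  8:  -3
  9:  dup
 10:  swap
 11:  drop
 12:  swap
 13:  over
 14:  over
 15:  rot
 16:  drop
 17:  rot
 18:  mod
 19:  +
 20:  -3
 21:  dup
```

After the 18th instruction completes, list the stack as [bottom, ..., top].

[-3, -1]

1     [1]
66    [1, 66]
-     [-65]
10    [-65, 10]
-     [-75]
-2    [-75, -2]
-     [-73]
-3    [-73, -3]
dup   [-73, -3, -3]
swap  [-73, -3, -3]
drop  [-73, -3]
swap  [-3, -73]
over  [-3, -73, -3]
over  [-3, -73, -3, -73]
rot   [-3, -3, -73, -73]
drop  [-3, -3, -73]
rot   [-3, -73, -3]
mod   [-3, -1]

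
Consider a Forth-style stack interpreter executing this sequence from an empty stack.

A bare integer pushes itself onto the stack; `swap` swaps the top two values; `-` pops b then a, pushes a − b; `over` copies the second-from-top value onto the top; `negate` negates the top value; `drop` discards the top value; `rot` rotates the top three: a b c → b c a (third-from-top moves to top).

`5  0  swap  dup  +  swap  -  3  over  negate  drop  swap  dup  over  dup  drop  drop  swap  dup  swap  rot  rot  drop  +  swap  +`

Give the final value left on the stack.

23

5       5
0       5 0
swap    0 5
dup     0 5 5
+       0 10
swap    10 0
-       10
3       10 3
over    10 3 10
negate  10 3 -10
drop    10 3
swap    3 10
dup     3 10 10
over    3 10 10 10
dup     3 10 10 10 10
drop    3 10 10 10
drop    3 10 10
swap    3 10 10
dup     3 10 10 10
swap    3 10 10 10
rot     3 10 10 10
rot     3 10 10 10
drop    3 10 10
+       3 20
swap    20 3
+       23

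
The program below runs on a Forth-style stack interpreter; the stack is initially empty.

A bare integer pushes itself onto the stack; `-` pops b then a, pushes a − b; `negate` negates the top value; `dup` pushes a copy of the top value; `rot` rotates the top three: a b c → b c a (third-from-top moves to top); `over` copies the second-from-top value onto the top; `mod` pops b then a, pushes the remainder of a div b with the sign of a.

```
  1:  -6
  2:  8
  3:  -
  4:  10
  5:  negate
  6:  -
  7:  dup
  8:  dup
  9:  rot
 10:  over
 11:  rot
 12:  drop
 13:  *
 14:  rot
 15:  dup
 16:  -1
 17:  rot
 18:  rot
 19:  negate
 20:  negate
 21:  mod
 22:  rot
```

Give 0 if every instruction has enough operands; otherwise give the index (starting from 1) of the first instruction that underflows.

-6     -> -6
8      -> -6 8
-      -> -14
10     -> -14 10
negate -> -14 -10
-      -> -4
dup    -> -4 -4
dup    -> -4 -4 -4
rot    -> -4 -4 -4
over   -> -4 -4 -4 -4
rot    -> -4 -4 -4 -4
drop   -> -4 -4 -4
*      -> -4 16
rot  — needs 3 operands, stack has 2 → underflow

14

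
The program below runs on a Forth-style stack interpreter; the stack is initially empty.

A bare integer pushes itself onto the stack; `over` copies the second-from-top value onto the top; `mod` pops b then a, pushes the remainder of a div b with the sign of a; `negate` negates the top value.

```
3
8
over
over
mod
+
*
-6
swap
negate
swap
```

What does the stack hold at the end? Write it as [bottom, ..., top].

3      : [3]
8      : [3, 8]
over   : [3, 8, 3]
over   : [3, 8, 3, 8]
mod    : [3, 8, 3]
+      : [3, 11]
*      : [33]
-6     : [33, -6]
swap   : [-6, 33]
negate : [-6, -33]
swap   : [-33, -6]

[-33, -6]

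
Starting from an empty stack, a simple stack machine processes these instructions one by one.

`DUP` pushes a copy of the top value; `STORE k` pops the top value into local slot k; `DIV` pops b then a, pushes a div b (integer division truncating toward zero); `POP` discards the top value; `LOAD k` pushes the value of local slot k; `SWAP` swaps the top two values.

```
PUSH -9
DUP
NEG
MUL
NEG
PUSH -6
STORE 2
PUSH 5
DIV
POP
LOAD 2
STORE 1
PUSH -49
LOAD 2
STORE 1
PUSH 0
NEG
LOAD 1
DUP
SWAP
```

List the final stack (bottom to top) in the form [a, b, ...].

[-49, 0, -6, -6]

PUSH -9  : -9
DUP      : -9 -9
NEG      : -9 9
MUL      : -81
NEG      : 81
PUSH -6  : 81 -6
STORE 2  : 81
PUSH 5   : 81 5
DIV      : 16
POP      : (empty)
LOAD 2   : -6
STORE 1  : (empty)
PUSH -49 : -49
LOAD 2   : -49 -6
STORE 1  : -49
PUSH 0   : -49 0
NEG      : -49 0
LOAD 1   : -49 0 -6
DUP      : -49 0 -6 -6
SWAP     : -49 0 -6 -6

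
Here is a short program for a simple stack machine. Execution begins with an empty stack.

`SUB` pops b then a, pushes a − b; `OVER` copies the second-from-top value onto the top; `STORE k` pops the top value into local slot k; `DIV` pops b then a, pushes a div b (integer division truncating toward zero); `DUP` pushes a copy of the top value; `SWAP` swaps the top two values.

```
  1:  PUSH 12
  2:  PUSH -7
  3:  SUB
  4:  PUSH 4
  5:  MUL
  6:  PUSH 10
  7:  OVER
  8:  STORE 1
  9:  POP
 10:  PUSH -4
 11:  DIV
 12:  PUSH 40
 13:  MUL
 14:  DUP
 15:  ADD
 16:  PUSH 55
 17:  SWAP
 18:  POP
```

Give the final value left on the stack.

55

PUSH 12 : 12
PUSH -7 : 12 -7
SUB     : 19
PUSH 4  : 19 4
MUL     : 76
PUSH 10 : 76 10
OVER    : 76 10 76
STORE 1 : 76 10
POP     : 76
PUSH -4 : 76 -4
DIV     : -19
PUSH 40 : -19 40
MUL     : -760
DUP     : -760 -760
ADD     : -1520
PUSH 55 : -1520 55
SWAP    : 55 -1520
POP     : 55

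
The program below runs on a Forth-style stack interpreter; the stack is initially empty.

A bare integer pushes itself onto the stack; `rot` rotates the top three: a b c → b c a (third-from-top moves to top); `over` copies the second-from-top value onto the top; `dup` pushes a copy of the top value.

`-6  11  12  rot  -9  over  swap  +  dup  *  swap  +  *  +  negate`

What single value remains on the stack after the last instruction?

-2639

-6     -> -6
11     -> -6 11
12     -> -6 11 12
rot    -> 11 12 -6
-9     -> 11 12 -6 -9
over   -> 11 12 -6 -9 -6
swap   -> 11 12 -6 -6 -9
+      -> 11 12 -6 -15
dup    -> 11 12 -6 -15 -15
*      -> 11 12 -6 225
swap   -> 11 12 225 -6
+      -> 11 12 219
*      -> 11 2628
+      -> 2639
negate -> -2639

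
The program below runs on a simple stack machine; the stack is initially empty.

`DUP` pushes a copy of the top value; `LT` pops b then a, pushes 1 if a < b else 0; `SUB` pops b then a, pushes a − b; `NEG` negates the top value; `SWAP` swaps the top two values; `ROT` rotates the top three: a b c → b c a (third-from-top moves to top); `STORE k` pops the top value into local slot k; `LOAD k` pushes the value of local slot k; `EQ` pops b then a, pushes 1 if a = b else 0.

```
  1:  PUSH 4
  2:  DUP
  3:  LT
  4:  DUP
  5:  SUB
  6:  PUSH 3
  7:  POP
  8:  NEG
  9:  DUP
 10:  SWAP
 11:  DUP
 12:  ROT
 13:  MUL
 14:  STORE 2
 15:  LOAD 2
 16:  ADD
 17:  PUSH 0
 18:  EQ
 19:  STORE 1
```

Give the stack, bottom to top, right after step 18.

PUSH 4  → 4
DUP     → 4 4
LT      → 0
DUP     → 0 0
SUB     → 0
PUSH 3  → 0 3
POP     → 0
NEG     → 0
DUP     → 0 0
SWAP    → 0 0
DUP     → 0 0 0
ROT     → 0 0 0
MUL     → 0 0
STORE 2 → 0
LOAD 2  → 0 0
ADD     → 0
PUSH 0  → 0 0
EQ      → 1

[1]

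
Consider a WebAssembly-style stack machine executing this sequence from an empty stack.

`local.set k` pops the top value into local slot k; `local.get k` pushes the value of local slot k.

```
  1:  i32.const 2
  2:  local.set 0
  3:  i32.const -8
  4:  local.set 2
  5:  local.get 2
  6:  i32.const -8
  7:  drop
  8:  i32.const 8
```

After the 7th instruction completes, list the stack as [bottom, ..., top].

i32.const 2  -> 2
local.set 0  -> (empty)
i32.const -8 -> -8
local.set 2  -> (empty)
local.get 2  -> -8
i32.const -8 -> -8 -8
drop         -> -8

[-8]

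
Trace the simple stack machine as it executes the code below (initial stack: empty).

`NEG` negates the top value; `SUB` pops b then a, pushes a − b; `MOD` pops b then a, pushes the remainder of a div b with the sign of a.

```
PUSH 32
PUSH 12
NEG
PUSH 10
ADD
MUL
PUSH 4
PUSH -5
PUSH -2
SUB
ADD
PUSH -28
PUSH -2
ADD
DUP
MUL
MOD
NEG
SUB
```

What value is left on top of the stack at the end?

-63

PUSH 32   [32]
PUSH 12   [32, 12]
NEG       [32, -12]
PUSH 10   [32, -12, 10]
ADD       [32, -2]
MUL       [-64]
PUSH 4    [-64, 4]
PUSH -5   [-64, 4, -5]
PUSH -2   [-64, 4, -5, -2]
SUB       [-64, 4, -3]
ADD       [-64, 1]
PUSH -28  [-64, 1, -28]
PUSH -2   [-64, 1, -28, -2]
ADD       [-64, 1, -30]
DUP       [-64, 1, -30, -30]
MUL       [-64, 1, 900]
MOD       [-64, 1]
NEG       [-64, -1]
SUB       [-63]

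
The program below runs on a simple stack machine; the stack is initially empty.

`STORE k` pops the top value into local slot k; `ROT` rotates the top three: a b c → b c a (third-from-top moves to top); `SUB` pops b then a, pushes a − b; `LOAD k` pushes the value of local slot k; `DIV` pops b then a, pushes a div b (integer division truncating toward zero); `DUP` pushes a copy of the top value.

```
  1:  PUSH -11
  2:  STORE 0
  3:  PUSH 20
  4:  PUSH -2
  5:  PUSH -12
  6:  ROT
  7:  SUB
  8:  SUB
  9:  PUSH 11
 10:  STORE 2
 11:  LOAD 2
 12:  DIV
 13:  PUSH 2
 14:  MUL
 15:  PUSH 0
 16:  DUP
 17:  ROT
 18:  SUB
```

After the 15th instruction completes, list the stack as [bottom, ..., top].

[4, 0]

PUSH -11 -> [-11]
STORE 0  -> []
PUSH 20  -> [20]
PUSH -2  -> [20, -2]
PUSH -12 -> [20, -2, -12]
ROT      -> [-2, -12, 20]
SUB      -> [-2, -32]
SUB      -> [30]
PUSH 11  -> [30, 11]
STORE 2  -> [30]
LOAD 2   -> [30, 11]
DIV      -> [2]
PUSH 2   -> [2, 2]
MUL      -> [4]
PUSH 0   -> [4, 0]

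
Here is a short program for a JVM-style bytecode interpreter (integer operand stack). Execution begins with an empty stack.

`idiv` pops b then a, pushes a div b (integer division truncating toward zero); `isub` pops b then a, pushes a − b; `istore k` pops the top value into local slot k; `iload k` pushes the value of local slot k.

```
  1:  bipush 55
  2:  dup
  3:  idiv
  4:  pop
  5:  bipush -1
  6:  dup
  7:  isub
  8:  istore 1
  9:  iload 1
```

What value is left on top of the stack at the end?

bipush 55 → 55
dup       → 55 55
idiv      → 1
pop       → (empty)
bipush -1 → -1
dup       → -1 -1
isub      → 0
istore 1  → (empty)
iload 1   → 0

0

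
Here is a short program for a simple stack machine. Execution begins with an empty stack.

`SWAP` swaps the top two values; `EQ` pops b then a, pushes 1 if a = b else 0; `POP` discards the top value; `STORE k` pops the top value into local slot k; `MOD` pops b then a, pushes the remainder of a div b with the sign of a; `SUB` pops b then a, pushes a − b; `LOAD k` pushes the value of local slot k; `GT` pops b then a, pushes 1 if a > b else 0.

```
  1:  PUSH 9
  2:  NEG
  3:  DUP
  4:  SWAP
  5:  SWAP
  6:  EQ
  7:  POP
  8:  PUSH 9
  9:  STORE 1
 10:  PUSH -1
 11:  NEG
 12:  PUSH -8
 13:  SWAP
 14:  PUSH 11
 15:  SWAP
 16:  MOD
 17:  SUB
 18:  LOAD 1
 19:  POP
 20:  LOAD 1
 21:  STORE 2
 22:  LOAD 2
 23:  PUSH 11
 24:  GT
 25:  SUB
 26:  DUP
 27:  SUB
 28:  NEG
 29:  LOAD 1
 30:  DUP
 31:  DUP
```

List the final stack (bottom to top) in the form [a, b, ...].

PUSH 9   9
NEG      -9
DUP      -9 -9
SWAP     -9 -9
SWAP     -9 -9
EQ       1
POP      (empty)
PUSH 9   9
STORE 1  (empty)
PUSH -1  -1
NEG      1
PUSH -8  1 -8
SWAP     -8 1
PUSH 11  -8 1 11
SWAP     -8 11 1
MOD      -8 0
SUB      -8
LOAD 1   -8 9
POP      -8
LOAD 1   -8 9
STORE 2  -8
LOAD 2   -8 9
PUSH 11  -8 9 11
GT       -8 0
SUB      -8
DUP      -8 -8
SUB      0
NEG      0
LOAD 1   0 9
DUP      0 9 9
DUP      0 9 9 9

[0, 9, 9, 9]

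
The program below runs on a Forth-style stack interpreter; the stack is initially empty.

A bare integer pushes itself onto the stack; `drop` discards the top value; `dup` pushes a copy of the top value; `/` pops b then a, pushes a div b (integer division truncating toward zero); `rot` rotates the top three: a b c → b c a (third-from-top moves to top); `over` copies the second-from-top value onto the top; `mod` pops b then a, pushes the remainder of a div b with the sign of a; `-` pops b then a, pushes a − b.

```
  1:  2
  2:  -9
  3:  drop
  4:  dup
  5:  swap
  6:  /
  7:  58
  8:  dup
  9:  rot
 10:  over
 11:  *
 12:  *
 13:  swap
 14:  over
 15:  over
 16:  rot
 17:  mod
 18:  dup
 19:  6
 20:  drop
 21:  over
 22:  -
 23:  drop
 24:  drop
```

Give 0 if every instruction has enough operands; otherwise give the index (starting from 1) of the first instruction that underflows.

0

2    -> [2]
-9   -> [2, -9]
drop -> [2]
dup  -> [2, 2]
swap -> [2, 2]
/    -> [1]
58   -> [1, 58]
dup  -> [1, 58, 58]
rot  -> [58, 58, 1]
over -> [58, 58, 1, 58]
*    -> [58, 58, 58]
*    -> [58, 3364]
swap -> [3364, 58]
over -> [3364, 58, 3364]
over -> [3364, 58, 3364, 58]
rot  -> [3364, 3364, 58, 58]
mod  -> [3364, 3364, 0]
dup  -> [3364, 3364, 0, 0]
6    -> [3364, 3364, 0, 0, 6]
drop -> [3364, 3364, 0, 0]
over -> [3364, 3364, 0, 0, 0]
-    -> [3364, 3364, 0, 0]
drop -> [3364, 3364, 0]
drop -> [3364, 3364]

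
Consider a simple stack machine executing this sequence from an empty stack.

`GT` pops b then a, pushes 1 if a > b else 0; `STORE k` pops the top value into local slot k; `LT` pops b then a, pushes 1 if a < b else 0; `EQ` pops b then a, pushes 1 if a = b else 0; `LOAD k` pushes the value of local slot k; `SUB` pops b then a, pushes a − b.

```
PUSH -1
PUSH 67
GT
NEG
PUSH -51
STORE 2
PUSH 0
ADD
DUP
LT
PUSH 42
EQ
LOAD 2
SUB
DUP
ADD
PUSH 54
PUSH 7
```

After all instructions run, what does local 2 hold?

-51

PUSH -1  : -1
PUSH 67  : -1 67
GT       : 0
NEG      : 0
PUSH -51 : 0 -51
STORE 2  : 0
PUSH 0   : 0 0
ADD      : 0
DUP      : 0 0
LT       : 0
PUSH 42  : 0 42
EQ       : 0
LOAD 2   : 0 -51
SUB      : 51
DUP      : 51 51
ADD      : 102
PUSH 54  : 102 54
PUSH 7   : 102 54 7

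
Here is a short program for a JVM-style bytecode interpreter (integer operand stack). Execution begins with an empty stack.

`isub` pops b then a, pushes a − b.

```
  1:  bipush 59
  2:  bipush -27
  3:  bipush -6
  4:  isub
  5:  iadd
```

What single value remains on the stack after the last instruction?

38

bipush 59  -> 59
bipush -27 -> 59 -27
bipush -6  -> 59 -27 -6
isub       -> 59 -21
iadd       -> 38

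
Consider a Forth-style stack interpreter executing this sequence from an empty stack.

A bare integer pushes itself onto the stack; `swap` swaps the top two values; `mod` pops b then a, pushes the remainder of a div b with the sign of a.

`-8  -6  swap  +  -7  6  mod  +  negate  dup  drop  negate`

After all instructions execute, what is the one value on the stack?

-8     -> [-8]
-6     -> [-8, -6]
swap   -> [-6, -8]
+      -> [-14]
-7     -> [-14, -7]
6      -> [-14, -7, 6]
mod    -> [-14, -1]
+      -> [-15]
negate -> [15]
dup    -> [15, 15]
drop   -> [15]
negate -> [-15]

-15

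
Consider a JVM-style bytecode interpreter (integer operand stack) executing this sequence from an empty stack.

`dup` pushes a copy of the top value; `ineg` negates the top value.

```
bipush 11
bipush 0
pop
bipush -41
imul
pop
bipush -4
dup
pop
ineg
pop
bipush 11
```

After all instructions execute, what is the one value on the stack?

bipush 11  : 11
bipush 0   : 11 0
pop        : 11
bipush -41 : 11 -41
imul       : -451
pop        : (empty)
bipush -4  : -4
dup        : -4 -4
pop        : -4
ineg       : 4
pop        : (empty)
bipush 11  : 11

11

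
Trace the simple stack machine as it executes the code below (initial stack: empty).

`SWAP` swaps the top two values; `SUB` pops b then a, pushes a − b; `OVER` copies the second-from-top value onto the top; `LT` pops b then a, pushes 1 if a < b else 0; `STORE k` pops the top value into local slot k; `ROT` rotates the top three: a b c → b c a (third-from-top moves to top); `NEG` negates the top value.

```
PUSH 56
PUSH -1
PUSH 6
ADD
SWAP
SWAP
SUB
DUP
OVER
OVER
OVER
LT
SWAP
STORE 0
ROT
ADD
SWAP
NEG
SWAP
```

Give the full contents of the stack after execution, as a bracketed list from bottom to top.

[-51, 51]

PUSH 56 -> [56]
PUSH -1 -> [56, -1]
PUSH 6  -> [56, -1, 6]
ADD     -> [56, 5]
SWAP    -> [5, 56]
SWAP    -> [56, 5]
SUB     -> [51]
DUP     -> [51, 51]
OVER    -> [51, 51, 51]
OVER    -> [51, 51, 51, 51]
OVER    -> [51, 51, 51, 51, 51]
LT      -> [51, 51, 51, 0]
SWAP    -> [51, 51, 0, 51]
STORE 0 -> [51, 51, 0]
ROT     -> [51, 0, 51]
ADD     -> [51, 51]
SWAP    -> [51, 51]
NEG     -> [51, -51]
SWAP    -> [-51, 51]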